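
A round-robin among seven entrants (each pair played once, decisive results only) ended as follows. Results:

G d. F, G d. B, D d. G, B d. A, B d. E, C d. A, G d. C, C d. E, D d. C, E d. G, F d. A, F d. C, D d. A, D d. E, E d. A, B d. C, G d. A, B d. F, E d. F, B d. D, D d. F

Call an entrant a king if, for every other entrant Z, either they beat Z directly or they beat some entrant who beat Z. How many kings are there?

3

A cannot reach B, C, D, E, F, G in two steps.
B reaches everyone (king).
C cannot reach B, D in two steps.
D reaches everyone (king).
E cannot reach D in two steps.
F cannot reach B, D, G in two steps.
G reaches everyone (king).
Kings: B, D, G — 3.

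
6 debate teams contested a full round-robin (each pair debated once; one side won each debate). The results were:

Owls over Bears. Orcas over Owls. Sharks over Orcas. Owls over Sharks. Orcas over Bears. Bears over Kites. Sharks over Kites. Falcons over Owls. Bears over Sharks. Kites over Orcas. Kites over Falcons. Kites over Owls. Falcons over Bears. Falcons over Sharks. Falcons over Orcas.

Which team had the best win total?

Win totals: Bears 2, Kites 3, Orcas 2, Sharks 2, Falcons 4, Owls 2.
Falcons leads with 4 wins (next highest: 3).

Falcons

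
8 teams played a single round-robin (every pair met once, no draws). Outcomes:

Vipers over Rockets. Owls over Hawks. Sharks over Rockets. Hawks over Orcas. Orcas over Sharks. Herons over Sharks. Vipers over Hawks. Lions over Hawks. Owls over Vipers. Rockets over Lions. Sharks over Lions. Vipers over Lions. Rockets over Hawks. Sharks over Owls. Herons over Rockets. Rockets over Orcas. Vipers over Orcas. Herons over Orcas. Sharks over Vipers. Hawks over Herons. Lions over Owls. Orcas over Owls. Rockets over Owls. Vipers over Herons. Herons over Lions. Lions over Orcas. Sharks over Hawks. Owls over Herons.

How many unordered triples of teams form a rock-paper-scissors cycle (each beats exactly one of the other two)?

16

Win totals: Herons 4, Vipers 5, Lions 3, Rockets 4, Sharks 5, Orcas 2, Owls 3, Hawks 2.
A team with w wins dominates both others in C(w,2) triples; summing gives 6 + 10 + 3 + 6 + 10 + 1 + 3 + 1 = 40 transitive triples.
Total triples C(8,3) = 56, so cyclic triples = 56 − 40 = 16.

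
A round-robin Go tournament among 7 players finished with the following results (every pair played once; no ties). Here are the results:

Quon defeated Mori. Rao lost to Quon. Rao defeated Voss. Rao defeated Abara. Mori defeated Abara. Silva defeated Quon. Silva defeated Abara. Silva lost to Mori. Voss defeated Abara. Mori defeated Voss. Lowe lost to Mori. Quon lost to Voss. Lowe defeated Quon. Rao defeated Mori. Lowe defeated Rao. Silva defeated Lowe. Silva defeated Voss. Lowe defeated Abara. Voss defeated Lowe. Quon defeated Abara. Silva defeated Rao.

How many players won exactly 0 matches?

Win totals: Silva 5, Quon 3, Abara 0, Rao 3, Mori 4, Lowe 3, Voss 3.
Exactly 0: Abara — 1 player.

1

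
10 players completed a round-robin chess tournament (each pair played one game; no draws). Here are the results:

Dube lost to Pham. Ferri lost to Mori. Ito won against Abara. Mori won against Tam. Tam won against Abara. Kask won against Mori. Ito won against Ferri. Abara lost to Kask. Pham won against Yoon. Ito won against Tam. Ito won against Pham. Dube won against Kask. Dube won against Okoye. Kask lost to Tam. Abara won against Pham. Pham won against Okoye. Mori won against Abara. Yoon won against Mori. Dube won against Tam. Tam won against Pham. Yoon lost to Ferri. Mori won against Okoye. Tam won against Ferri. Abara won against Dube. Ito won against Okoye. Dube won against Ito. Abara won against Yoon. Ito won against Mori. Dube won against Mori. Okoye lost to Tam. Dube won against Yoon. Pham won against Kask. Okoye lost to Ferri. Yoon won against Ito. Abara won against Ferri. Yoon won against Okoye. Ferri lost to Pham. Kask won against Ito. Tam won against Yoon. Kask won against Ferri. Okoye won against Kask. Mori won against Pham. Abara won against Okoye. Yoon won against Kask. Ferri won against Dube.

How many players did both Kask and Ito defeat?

3

Kask beat: Abara, Ferri, Mori, Ito.
Ito beat: Abara, Ferri, Pham, Okoye, Mori, Tam.
Both beat: Abara, Ferri, Mori — 3.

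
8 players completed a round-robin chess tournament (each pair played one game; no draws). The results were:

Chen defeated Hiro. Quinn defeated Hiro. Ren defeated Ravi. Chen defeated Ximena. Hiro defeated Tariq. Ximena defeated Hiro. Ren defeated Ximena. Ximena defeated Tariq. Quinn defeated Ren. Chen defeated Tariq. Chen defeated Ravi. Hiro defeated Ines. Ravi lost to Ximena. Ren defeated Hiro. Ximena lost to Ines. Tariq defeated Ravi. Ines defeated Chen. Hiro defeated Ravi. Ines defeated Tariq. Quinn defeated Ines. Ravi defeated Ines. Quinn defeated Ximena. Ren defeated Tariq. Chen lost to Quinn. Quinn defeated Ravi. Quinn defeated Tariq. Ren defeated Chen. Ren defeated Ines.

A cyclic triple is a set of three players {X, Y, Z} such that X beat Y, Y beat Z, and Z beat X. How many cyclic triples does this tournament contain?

Win totals: Ines 3, Ximena 3, Quinn 7, Hiro 3, Ravi 1, Tariq 1, Chen 4, Ren 6.
A player with w wins dominates both others in C(w,2) triples; summing gives 3 + 3 + 21 + 3 + 0 + 0 + 6 + 15 = 51 transitive triples.
Total triples C(8,3) = 56, so cyclic triples = 56 − 51 = 5.

5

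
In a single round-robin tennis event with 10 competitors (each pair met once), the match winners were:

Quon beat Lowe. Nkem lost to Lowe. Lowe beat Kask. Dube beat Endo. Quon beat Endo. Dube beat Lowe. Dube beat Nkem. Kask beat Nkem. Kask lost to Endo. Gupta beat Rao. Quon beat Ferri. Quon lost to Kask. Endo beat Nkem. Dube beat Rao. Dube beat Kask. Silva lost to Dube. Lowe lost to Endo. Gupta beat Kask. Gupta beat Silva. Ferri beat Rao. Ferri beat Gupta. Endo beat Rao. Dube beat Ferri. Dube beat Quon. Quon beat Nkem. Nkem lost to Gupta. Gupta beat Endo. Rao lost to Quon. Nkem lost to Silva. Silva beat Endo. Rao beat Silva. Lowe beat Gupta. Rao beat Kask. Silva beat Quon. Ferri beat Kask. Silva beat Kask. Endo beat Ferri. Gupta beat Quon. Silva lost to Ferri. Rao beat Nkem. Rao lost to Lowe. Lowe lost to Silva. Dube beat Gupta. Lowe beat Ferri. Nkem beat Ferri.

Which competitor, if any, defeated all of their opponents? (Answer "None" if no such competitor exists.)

Dube has 9 wins out of 9 opponents — a perfect record.

Dube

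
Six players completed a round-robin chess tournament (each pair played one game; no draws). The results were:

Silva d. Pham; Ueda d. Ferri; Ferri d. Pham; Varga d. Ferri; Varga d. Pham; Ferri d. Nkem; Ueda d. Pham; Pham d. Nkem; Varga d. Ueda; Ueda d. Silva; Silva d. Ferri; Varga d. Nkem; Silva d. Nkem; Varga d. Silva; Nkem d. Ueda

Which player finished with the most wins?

Varga

Win totals: Varga 5, Ferri 2, Silva 3, Ueda 3, Pham 1, Nkem 1.
Varga leads with 5 wins (next highest: 3).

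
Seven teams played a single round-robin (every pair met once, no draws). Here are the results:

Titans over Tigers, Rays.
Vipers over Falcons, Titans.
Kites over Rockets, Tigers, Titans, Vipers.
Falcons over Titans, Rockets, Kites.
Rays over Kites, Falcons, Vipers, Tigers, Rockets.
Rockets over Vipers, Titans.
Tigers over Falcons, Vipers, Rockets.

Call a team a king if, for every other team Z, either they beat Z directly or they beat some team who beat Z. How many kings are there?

5

Kites reaches everyone (king).
Falcons reaches everyone (king).
Vipers reaches everyone (king).
Tigers cannot reach Rays in two steps.
Titans reaches everyone (king).
Rockets cannot reach Kites in two steps.
Rays reaches everyone (king).
Kings: Kites, Falcons, Vipers, Titans, Rays — 5.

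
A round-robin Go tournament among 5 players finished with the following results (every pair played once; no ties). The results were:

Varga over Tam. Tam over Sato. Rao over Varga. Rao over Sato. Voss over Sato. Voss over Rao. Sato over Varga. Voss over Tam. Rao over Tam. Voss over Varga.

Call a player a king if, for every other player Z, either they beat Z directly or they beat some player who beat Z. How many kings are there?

1

Voss reaches everyone (king).
Tam cannot reach Voss, Rao in two steps.
Sato cannot reach Voss, Rao in two steps.
Varga cannot reach Voss, Rao in two steps.
Rao cannot reach Voss in two steps.
Kings: Voss — 1.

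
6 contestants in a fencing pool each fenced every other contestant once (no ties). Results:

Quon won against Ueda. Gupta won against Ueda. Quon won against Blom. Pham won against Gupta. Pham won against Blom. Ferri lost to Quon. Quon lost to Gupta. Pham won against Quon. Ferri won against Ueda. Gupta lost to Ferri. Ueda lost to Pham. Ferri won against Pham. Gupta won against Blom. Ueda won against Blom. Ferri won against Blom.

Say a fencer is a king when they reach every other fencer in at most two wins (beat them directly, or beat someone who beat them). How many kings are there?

Quon reaches everyone (king).
Gupta cannot reach Pham in two steps.
Blom cannot reach Quon, Gupta, Ferri, Pham, Ueda in two steps.
Ferri reaches everyone (king).
Pham reaches everyone (king).
Ueda cannot reach Quon, Gupta, Ferri, Pham in two steps.
Kings: Quon, Ferri, Pham — 3.

3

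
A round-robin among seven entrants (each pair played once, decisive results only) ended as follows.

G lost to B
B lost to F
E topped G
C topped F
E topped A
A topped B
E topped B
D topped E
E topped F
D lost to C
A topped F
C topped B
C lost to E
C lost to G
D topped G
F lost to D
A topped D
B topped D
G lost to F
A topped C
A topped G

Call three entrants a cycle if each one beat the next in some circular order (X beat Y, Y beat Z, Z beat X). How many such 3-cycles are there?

7

Win totals: A 5, B 2, C 3, D 3, E 5, F 2, G 1.
An entrant with w wins dominates both others in C(w,2) triples; summing gives 10 + 1 + 3 + 3 + 10 + 1 + 0 = 28 transitive triples.
Total triples C(7,3) = 35, so cyclic triples = 35 − 28 = 7.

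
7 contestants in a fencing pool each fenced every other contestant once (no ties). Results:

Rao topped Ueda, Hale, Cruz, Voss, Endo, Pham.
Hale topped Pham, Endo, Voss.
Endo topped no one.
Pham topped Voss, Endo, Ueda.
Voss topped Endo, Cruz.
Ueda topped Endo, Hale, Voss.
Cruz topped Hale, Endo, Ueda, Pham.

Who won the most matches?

Win totals: Cruz 4, Voss 2, Rao 6, Pham 3, Endo 0, Ueda 3, Hale 3.
Rao leads with 6 wins (next highest: 4).

Rao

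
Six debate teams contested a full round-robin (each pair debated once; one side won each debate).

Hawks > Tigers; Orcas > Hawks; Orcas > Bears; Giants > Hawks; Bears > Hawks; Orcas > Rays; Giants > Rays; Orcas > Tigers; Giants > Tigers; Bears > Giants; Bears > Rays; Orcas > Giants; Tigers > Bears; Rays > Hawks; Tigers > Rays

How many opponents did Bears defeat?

3

Bears' results: beat Hawks, Giants, Rays; lost to Orcas, Tigers.
That is 3 wins.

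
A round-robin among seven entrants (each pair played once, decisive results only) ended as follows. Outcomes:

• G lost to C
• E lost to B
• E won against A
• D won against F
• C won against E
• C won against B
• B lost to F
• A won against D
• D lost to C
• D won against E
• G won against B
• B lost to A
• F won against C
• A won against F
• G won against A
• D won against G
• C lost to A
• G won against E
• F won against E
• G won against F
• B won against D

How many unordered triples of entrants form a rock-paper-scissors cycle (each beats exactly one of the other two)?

Win totals: A 4, B 2, C 4, D 3, E 1, F 3, G 4.
An entrant with w wins dominates both others in C(w,2) triples; summing gives 6 + 1 + 6 + 3 + 0 + 3 + 6 = 25 transitive triples.
Total triples C(7,3) = 35, so cyclic triples = 35 − 25 = 10.

10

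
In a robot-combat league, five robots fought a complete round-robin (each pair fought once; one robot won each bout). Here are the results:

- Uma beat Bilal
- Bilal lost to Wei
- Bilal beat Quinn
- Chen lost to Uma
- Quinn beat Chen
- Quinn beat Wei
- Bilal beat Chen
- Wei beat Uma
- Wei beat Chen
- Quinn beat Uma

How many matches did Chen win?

Chen's results: beat no one; lost to Quinn, Wei, Bilal, Uma.
That is 0 wins.

0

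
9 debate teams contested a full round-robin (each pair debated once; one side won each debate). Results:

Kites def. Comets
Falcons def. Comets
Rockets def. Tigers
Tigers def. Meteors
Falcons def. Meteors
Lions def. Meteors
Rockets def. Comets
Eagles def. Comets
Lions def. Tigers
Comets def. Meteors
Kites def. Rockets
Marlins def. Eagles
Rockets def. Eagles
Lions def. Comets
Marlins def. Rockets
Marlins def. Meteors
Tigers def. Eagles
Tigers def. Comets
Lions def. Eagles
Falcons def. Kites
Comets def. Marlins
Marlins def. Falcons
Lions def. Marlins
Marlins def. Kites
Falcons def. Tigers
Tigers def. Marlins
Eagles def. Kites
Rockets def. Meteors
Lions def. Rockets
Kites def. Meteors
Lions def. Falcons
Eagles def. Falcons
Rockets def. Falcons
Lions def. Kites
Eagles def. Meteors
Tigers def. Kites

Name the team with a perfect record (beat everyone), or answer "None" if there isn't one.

Lions

Lions has 8 wins out of 8 opponents — a perfect record.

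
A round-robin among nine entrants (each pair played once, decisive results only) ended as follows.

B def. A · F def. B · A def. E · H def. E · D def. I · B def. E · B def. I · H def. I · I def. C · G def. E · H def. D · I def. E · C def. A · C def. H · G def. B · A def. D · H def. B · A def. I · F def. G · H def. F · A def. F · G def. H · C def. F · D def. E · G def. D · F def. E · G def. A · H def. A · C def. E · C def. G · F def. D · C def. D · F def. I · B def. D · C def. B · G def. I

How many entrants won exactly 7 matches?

Win totals: A 4, B 4, C 7, D 2, E 0, F 5, G 6, H 6, I 2.
Exactly 7: C — 1 entrant.

1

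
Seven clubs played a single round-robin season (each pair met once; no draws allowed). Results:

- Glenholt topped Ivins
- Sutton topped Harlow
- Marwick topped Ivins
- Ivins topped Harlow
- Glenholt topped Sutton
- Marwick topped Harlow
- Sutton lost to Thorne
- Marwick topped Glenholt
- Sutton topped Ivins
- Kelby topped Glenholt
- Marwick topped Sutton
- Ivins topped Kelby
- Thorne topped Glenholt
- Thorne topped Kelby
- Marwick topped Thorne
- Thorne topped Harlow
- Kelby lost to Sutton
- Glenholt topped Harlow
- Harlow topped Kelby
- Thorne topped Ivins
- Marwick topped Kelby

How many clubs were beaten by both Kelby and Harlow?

0

Kelby beat: Glenholt.
Harlow beat: Kelby.
No one was beaten by both.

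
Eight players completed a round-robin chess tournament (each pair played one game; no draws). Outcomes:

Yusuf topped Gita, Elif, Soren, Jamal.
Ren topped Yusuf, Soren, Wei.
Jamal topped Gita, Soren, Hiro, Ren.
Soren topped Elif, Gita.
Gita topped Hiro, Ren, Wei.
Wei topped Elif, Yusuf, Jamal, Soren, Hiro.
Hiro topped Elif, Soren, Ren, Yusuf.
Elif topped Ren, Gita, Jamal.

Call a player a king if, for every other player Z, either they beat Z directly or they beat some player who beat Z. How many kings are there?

Gita reaches everyone (king).
Wei reaches everyone (king).
Elif reaches everyone (king).
Hiro reaches everyone (king).
Soren cannot reach Yusuf in two steps.
Yusuf reaches everyone (king).
Ren reaches everyone (king).
Jamal reaches everyone (king).
Kings: Gita, Wei, Elif, Hiro, Yusuf, Ren, Jamal — 7.

7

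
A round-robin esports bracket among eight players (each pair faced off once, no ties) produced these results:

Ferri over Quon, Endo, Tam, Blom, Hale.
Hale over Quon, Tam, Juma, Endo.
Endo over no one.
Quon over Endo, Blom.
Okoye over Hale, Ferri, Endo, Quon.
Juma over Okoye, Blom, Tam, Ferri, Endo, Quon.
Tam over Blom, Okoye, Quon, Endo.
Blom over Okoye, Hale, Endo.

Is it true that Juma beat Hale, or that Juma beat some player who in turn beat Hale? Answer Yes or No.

Yes

Juma did not beat Hale directly.
Juma beat Quon, Okoye, Endo, Tam, Blom, Ferri. Of those, Okoye beat Hale.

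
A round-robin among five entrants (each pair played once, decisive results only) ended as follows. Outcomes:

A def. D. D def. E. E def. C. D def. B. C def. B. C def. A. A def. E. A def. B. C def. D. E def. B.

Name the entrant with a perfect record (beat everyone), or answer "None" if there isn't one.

None

Highest win total is C with 3 (out of 4 possible).
C lost to E, so no entrant went undefeated.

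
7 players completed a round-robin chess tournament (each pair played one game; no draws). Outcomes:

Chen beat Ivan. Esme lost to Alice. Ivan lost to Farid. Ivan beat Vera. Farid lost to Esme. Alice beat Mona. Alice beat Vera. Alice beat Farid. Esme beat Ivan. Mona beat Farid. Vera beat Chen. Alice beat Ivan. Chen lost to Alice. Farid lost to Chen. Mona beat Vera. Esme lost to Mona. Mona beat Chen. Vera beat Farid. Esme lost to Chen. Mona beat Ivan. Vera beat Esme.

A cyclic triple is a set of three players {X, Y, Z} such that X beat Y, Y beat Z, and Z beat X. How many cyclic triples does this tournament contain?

Win totals: Alice 6, Esme 2, Ivan 1, Vera 3, Farid 1, Chen 3, Mona 5.
A player with w wins dominates both others in C(w,2) triples; summing gives 15 + 1 + 0 + 3 + 0 + 3 + 10 = 32 transitive triples.
Total triples C(7,3) = 35, so cyclic triples = 35 − 32 = 3.

3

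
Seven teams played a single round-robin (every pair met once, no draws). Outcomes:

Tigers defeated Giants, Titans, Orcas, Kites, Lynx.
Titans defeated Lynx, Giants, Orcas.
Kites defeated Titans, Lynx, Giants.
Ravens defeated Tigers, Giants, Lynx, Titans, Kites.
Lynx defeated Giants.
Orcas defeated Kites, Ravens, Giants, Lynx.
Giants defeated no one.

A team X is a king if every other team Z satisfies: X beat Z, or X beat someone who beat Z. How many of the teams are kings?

Giants cannot reach Tigers, Kites, Titans, Orcas, Lynx, Ravens in two steps.
Tigers reaches everyone (king).
Kites cannot reach Tigers, Ravens in two steps.
Titans cannot reach Tigers in two steps.
Orcas reaches everyone (king).
Lynx cannot reach Tigers, Kites, Titans, Orcas, Ravens in two steps.
Ravens reaches everyone (king).
Kings: Tigers, Orcas, Ravens — 3.

3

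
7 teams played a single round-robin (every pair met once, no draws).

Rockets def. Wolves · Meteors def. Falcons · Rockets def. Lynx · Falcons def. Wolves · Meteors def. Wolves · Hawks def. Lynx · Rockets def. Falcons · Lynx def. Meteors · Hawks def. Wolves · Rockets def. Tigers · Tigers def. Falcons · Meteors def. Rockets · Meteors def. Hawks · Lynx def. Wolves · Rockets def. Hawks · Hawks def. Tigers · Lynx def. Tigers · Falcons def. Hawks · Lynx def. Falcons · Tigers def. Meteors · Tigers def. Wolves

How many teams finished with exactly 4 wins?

2

Win totals: Lynx 4, Wolves 0, Tigers 3, Meteors 4, Falcons 2, Hawks 3, Rockets 5.
Exactly 4: Lynx, Meteors — 2 teams.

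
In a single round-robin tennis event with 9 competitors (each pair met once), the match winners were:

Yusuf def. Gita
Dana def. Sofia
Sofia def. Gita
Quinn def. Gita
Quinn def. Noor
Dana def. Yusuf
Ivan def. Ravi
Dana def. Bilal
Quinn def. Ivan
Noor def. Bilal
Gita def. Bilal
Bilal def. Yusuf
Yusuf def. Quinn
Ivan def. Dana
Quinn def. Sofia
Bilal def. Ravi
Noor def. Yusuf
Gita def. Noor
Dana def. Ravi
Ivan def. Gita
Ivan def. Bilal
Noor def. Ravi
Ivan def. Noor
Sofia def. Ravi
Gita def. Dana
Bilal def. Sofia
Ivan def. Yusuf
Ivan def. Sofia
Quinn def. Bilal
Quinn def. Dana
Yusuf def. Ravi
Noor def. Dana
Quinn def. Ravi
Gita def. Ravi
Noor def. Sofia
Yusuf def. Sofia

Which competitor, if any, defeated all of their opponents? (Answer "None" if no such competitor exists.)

Highest win total is Quinn with 7 (out of 8 possible).
Quinn lost to Yusuf, so no competitor went undefeated.

None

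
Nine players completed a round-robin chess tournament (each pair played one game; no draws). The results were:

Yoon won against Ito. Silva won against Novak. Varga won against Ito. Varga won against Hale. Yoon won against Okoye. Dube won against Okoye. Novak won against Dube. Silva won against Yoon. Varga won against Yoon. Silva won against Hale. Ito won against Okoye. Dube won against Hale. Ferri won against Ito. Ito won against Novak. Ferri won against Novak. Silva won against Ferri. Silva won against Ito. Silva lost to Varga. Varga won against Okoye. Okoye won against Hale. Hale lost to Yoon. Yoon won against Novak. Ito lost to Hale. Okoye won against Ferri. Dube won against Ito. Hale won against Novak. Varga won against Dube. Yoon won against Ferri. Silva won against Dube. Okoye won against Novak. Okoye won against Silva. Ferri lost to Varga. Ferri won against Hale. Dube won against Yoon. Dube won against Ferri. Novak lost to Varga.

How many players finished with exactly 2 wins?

2

Win totals: Ferri 3, Yoon 5, Ito 2, Hale 2, Dube 5, Okoye 4, Novak 1, Silva 6, Varga 8.
Exactly 2: Ito, Hale — 2 players.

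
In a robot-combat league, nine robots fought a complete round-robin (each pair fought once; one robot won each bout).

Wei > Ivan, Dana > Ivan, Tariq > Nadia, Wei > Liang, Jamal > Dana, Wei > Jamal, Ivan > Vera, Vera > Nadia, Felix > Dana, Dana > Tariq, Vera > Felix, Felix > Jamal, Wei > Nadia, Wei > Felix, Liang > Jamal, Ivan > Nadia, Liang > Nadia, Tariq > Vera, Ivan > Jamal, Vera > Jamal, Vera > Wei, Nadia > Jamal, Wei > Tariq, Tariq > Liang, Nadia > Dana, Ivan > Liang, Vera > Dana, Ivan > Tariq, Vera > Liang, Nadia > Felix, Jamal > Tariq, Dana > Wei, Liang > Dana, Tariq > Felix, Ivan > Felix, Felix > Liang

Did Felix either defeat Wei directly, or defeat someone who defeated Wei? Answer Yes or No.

Yes

Felix did not beat Wei directly.
Felix beat Jamal, Dana, Liang. Of those, Dana beat Wei.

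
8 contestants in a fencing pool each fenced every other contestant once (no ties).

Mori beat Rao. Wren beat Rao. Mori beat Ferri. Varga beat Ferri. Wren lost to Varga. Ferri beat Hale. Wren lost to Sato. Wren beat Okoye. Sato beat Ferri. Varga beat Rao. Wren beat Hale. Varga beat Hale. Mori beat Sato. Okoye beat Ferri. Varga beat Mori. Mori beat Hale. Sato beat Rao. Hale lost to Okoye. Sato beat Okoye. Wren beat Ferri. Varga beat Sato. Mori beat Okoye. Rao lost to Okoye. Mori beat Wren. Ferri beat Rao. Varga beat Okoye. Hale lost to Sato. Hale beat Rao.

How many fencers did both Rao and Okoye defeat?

0

Rao beat: no one.
Okoye beat: Hale, Ferri, Rao.
No one was beaten by both.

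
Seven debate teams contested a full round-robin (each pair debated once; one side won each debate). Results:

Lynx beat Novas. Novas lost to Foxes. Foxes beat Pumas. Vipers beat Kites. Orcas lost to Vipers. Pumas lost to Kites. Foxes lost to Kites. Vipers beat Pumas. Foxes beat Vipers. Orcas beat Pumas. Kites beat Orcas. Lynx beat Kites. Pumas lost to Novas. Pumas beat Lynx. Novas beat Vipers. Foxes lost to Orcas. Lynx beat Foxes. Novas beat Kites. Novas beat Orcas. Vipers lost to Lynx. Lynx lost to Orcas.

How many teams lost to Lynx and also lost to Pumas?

Lynx beat: Foxes, Vipers, Kites, Novas.
Pumas beat: Lynx.
No one was beaten by both.

0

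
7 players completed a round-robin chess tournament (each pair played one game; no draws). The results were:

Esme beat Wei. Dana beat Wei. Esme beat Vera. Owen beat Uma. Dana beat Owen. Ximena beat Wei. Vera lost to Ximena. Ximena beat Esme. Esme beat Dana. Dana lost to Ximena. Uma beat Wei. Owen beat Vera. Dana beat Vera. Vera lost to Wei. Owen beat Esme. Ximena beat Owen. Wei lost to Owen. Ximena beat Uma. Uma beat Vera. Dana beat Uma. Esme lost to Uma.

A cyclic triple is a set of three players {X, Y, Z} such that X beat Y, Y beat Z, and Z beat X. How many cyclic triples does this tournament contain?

2

Win totals: Uma 3, Vera 0, Dana 4, Ximena 6, Wei 1, Owen 4, Esme 3.
A player with w wins dominates both others in C(w,2) triples; summing gives 3 + 0 + 6 + 15 + 0 + 6 + 3 = 33 transitive triples.
Total triples C(7,3) = 35, so cyclic triples = 35 − 33 = 2.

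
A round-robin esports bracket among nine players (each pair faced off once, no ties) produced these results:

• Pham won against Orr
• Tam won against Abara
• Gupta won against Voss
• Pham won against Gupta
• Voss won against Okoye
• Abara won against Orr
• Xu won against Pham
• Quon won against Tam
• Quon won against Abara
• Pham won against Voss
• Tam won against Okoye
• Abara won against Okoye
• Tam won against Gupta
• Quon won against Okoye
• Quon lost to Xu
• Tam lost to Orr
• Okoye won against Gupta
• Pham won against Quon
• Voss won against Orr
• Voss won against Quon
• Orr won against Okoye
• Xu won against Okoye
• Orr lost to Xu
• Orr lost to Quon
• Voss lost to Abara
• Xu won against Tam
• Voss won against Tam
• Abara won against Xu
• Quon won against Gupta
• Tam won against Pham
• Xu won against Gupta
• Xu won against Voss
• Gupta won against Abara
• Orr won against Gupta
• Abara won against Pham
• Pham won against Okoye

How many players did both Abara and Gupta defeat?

Abara beat: Pham, Xu, Okoye, Orr, Voss.
Gupta beat: Abara, Voss.
Both beat: Voss — 1.

1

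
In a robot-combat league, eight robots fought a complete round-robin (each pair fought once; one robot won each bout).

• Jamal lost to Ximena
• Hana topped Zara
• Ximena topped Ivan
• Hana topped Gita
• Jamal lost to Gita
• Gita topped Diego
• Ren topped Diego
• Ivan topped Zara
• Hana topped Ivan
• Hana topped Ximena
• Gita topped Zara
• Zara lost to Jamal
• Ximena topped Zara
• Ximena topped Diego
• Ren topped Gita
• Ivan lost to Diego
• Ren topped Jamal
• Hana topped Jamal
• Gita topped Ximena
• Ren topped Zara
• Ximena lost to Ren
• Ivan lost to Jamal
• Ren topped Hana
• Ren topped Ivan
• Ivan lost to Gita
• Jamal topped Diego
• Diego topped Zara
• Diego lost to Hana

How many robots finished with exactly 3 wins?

1

Win totals: Zara 0, Ren 7, Ximena 4, Diego 2, Jamal 3, Gita 5, Ivan 1, Hana 6.
Exactly 3: Jamal — 1 robot.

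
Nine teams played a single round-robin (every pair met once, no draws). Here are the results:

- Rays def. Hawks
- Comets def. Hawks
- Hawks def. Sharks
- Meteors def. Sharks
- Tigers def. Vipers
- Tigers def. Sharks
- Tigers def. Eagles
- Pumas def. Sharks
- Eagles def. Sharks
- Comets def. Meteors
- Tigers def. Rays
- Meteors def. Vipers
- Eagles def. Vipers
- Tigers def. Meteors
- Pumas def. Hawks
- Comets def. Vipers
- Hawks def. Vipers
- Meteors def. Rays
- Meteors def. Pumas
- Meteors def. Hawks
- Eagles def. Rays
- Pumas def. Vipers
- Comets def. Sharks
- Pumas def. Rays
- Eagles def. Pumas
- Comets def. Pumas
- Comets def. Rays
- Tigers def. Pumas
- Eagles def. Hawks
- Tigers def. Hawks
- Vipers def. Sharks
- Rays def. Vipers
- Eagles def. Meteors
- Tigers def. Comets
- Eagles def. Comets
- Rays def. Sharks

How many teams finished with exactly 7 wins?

Win totals: Vipers 1, Hawks 2, Meteors 5, Pumas 4, Comets 6, Tigers 8, Eagles 7, Sharks 0, Rays 3.
Exactly 7: Eagles — 1 team.

1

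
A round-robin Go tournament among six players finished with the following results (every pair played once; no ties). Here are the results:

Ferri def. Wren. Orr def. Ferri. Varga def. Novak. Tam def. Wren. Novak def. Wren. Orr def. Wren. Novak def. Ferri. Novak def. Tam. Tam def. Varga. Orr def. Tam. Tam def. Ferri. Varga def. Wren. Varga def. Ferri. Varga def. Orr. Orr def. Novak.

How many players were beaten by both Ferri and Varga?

1

Ferri beat: Wren.
Varga beat: Wren, Orr, Novak, Ferri.
Both beat: Wren — 1.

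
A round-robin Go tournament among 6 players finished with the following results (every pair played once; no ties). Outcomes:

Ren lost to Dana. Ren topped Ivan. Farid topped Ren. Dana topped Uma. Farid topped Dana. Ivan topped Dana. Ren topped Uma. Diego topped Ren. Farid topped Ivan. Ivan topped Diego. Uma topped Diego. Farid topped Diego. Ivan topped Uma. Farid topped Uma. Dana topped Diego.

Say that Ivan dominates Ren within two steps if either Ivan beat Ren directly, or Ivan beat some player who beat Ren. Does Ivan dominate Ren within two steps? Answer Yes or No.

Ivan did not beat Ren directly.
Ivan beat Diego, Dana, Uma. Of those, Diego beat Ren.

Yes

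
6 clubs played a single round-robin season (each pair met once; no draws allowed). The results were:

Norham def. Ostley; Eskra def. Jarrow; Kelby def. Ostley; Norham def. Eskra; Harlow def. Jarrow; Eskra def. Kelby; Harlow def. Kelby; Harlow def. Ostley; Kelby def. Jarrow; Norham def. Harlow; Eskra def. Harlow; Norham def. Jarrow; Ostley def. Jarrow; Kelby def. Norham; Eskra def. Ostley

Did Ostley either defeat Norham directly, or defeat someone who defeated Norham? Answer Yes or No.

No

Ostley did not beat Norham directly.
Ostley beat Jarrow, but each of them lost to Norham. No two-step path.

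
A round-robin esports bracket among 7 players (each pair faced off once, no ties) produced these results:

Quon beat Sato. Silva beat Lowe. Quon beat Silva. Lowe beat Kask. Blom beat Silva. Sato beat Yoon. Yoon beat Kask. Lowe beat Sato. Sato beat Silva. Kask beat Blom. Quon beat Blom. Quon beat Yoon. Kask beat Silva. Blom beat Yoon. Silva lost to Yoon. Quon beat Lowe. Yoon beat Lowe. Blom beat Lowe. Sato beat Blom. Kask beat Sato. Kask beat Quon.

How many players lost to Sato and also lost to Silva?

Sato beat: Blom, Silva, Yoon.
Silva beat: Lowe.
No one was beaten by both.

0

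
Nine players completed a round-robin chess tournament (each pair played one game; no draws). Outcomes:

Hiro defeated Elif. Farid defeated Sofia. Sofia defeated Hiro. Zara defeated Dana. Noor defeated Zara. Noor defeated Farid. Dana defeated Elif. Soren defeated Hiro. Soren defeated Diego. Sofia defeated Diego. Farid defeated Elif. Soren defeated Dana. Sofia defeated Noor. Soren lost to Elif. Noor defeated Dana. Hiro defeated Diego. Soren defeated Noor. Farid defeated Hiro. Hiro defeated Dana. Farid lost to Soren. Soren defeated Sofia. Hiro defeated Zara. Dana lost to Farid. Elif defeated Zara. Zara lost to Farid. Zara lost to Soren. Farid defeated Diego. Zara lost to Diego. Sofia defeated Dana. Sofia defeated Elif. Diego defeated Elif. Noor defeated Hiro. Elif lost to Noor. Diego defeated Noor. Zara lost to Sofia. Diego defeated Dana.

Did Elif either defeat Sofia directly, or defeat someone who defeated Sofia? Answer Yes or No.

Elif did not beat Sofia directly.
Elif beat Zara, Soren. Of those, Soren beat Sofia.

Yes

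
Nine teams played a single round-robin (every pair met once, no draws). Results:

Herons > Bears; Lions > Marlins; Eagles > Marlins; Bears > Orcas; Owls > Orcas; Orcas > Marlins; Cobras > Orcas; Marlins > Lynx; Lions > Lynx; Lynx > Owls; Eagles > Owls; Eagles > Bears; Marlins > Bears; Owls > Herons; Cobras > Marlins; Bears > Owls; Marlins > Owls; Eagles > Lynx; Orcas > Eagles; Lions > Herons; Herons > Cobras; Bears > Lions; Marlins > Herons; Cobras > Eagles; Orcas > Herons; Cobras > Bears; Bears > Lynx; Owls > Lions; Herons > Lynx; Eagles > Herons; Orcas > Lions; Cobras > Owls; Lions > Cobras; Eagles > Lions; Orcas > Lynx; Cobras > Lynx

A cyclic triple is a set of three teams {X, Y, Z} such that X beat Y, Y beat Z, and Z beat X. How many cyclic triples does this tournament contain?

Win totals: Cobras 6, Lions 4, Lynx 1, Owls 3, Eagles 6, Bears 4, Marlins 4, Orcas 5, Herons 3.
A team with w wins dominates both others in C(w,2) triples; summing gives 15 + 6 + 0 + 3 + 15 + 6 + 6 + 10 + 3 = 64 transitive triples.
Total triples C(9,3) = 84, so cyclic triples = 84 − 64 = 20.

20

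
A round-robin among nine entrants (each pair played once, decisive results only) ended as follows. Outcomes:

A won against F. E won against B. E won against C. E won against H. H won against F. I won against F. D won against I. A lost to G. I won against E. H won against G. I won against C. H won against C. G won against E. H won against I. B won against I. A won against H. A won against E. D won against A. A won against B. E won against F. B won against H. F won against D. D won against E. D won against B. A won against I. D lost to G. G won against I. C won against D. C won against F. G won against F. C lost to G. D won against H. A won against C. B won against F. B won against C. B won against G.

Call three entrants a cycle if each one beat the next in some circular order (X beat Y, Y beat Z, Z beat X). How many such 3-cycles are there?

Win totals: A 6, B 5, C 2, D 5, E 4, F 1, G 6, H 4, I 3.
An entrant with w wins dominates both others in C(w,2) triples; summing gives 15 + 10 + 1 + 10 + 6 + 0 + 15 + 6 + 3 = 66 transitive triples.
Total triples C(9,3) = 84, so cyclic triples = 84 − 66 = 18.

18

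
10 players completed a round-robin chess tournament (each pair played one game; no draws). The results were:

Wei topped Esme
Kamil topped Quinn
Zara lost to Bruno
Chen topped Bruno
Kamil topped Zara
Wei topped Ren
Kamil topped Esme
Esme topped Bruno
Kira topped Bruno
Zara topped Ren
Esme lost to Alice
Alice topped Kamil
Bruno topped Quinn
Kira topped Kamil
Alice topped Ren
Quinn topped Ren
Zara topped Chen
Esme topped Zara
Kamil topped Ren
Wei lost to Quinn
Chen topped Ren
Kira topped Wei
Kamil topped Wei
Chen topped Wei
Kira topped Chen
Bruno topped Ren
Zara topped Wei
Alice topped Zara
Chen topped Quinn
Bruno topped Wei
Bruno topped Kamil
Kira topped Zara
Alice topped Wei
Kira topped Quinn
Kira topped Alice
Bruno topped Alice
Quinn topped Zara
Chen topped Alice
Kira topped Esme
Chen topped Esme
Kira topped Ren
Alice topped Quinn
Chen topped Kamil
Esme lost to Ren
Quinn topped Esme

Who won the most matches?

Kira

Win totals: Quinn 4, Esme 2, Kamil 5, Wei 2, Chen 7, Ren 1, Bruno 6, Zara 3, Alice 6, Kira 9.
Kira leads with 9 wins (next highest: 7).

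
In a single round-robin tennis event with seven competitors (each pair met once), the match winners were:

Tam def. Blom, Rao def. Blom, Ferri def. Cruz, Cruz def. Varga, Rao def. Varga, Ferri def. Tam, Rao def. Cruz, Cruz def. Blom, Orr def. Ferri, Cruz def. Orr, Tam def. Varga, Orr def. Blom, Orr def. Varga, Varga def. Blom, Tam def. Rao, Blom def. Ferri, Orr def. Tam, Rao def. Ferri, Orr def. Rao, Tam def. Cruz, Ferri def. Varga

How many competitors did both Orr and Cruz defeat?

Orr beat: Rao, Ferri, Blom, Tam, Varga.
Cruz beat: Blom, Orr, Varga.
Both beat: Blom, Varga — 2.

2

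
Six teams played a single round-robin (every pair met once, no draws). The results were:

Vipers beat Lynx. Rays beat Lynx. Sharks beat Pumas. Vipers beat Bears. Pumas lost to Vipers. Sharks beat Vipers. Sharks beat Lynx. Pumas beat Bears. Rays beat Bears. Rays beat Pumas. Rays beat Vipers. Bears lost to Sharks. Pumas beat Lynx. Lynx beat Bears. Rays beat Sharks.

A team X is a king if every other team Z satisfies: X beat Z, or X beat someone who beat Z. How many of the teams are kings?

Lynx cannot reach Pumas, Rays, Vipers, Sharks in two steps.
Pumas cannot reach Rays, Vipers, Sharks in two steps.
Rays reaches everyone (king).
Vipers cannot reach Rays, Sharks in two steps.
Sharks cannot reach Rays in two steps.
Bears cannot reach Lynx, Pumas, Rays, Vipers, Sharks in two steps.
Kings: Rays — 1.

1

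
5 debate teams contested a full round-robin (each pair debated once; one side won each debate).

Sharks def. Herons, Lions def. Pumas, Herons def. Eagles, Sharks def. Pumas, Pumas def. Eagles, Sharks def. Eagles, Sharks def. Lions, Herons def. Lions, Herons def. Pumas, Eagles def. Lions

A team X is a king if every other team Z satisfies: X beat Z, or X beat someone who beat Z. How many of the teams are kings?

Lions cannot reach Herons, Sharks in two steps.
Pumas cannot reach Herons, Sharks in two steps.
Eagles cannot reach Herons, Sharks in two steps.
Herons cannot reach Sharks in two steps.
Sharks reaches everyone (king).
Kings: Sharks — 1.

1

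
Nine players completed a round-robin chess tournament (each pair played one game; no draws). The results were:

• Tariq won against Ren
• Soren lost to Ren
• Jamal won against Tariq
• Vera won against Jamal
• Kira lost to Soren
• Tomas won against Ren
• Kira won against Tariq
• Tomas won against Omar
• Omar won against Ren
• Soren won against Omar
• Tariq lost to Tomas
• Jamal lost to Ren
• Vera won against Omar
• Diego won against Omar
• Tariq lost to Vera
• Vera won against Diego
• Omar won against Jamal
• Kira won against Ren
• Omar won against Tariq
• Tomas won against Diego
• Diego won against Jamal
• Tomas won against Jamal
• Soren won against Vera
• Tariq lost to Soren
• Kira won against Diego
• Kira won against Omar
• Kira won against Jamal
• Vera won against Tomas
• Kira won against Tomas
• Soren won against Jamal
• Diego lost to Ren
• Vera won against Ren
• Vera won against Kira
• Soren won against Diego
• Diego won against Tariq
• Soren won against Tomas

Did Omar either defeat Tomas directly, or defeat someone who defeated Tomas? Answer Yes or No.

No

Omar did not beat Tomas directly.
Omar beat Ren, Tariq, Jamal, but each of them lost to Tomas. No two-step path.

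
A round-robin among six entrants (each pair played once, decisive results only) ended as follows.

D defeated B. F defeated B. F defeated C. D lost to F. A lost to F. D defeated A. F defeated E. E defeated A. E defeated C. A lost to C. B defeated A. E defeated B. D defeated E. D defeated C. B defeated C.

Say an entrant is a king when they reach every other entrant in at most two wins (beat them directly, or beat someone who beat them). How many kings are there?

1

A cannot reach B, C, D, E, F in two steps.
B cannot reach D, E, F in two steps.
C cannot reach B, D, E, F in two steps.
D cannot reach F in two steps.
E cannot reach D, F in two steps.
F reaches everyone (king).
Kings: F — 1.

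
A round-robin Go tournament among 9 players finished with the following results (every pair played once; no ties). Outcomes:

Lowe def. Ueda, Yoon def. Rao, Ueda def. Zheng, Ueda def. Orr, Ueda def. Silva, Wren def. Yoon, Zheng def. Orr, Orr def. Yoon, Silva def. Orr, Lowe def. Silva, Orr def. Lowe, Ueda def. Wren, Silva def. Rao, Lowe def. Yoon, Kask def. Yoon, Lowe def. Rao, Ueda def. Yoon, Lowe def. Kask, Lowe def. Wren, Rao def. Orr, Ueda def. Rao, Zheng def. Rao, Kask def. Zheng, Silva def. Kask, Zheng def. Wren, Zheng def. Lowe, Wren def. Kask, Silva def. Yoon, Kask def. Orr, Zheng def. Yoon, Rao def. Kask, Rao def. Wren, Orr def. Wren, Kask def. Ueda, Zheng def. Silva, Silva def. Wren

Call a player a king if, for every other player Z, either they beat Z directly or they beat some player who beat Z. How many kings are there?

5

Rao cannot reach Silva in two steps.
Wren cannot reach Lowe, Silva in two steps.
Ueda reaches everyone (king).
Zheng reaches everyone (king).
Kask reaches everyone (king).
Orr cannot reach Zheng in two steps.
Lowe reaches everyone (king).
Yoon cannot reach Ueda, Zheng, Lowe, Silva in two steps.
Silva reaches everyone (king).
Kings: Ueda, Zheng, Kask, Lowe, Silva — 5.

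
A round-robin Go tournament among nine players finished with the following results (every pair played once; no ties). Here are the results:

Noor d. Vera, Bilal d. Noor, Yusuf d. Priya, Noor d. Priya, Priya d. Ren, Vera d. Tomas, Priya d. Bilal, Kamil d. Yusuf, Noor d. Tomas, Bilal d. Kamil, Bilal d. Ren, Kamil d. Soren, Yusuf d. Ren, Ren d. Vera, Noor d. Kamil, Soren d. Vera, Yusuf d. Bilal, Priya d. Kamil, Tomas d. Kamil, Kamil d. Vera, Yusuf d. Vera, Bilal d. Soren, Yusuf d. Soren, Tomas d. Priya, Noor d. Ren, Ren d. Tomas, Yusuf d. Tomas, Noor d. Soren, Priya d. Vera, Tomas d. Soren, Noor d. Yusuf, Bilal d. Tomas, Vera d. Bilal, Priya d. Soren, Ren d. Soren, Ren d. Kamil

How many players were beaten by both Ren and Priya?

3

Ren beat: Soren, Tomas, Vera, Kamil.
Priya beat: Soren, Bilal, Ren, Vera, Kamil.
Both beat: Soren, Vera, Kamil — 3.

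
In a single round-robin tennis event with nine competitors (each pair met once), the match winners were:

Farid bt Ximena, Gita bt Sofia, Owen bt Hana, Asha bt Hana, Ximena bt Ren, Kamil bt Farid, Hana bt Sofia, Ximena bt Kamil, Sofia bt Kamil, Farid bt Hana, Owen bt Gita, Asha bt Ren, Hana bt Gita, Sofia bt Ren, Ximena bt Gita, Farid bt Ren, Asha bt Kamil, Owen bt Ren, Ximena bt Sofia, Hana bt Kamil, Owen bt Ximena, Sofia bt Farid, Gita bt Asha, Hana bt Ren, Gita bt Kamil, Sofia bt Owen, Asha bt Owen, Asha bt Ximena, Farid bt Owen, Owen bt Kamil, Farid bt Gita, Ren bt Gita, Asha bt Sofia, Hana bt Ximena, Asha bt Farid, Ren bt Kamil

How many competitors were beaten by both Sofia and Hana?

2

Sofia beat: Kamil, Owen, Ren, Farid.
Hana beat: Kamil, Gita, Ren, Sofia, Ximena.
Both beat: Kamil, Ren — 2.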